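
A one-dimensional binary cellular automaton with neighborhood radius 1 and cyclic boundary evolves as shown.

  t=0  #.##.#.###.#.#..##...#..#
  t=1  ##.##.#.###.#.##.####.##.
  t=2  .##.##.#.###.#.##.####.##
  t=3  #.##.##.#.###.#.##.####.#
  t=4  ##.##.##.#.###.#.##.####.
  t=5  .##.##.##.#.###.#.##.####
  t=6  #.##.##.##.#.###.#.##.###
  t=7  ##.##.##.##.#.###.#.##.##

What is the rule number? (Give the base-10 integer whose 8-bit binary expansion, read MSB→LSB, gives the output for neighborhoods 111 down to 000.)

  [7] ### => #  t=0,i=8
  [6] ##. => #  t=0,i=0
  [5] #.# => #  t=0,i=1
  [4] #.. => #  t=0,i=14
  [3] .## => .  t=0,i=2
  [2] .#. => .  t=0,i=5
  [1] ..# => #  t=0,i=15
  [0] ... => #  t=0,i=19
  bits 11110011 = 243

243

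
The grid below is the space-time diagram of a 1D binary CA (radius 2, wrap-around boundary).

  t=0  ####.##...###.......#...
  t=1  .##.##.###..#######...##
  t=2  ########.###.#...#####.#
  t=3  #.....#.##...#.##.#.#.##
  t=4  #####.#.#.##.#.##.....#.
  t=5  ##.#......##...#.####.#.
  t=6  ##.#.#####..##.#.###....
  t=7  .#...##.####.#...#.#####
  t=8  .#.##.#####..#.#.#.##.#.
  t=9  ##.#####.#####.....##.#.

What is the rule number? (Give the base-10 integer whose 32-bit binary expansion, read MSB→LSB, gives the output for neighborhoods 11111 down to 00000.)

  #####|.  b31=0 t=1,i=14
  ####.|#  b30=1 t=0,i=2
  ###.#|.  b29=0 t=0,i=3
  ###..|#  b28=1 t=0,i=12
  ##.##|#  b27=1 t=0,i=4
  ##.#.|.  b26=0 t=2,i=12
  ##..#|#  b25=1 t=1,i=10
  ##...|#  b24=1 t=0,i=7
  #.###|#  b23=1 t=1,i=7
  #.##.|#  b22=1 t=0,i=5
  #.#.#|.  b21=0 t=3,i=18
  #.#..|#  b20=1 t=2,i=13
  #..##|#  b19=1 t=1,i=11
  #..#.|#  b18=1 t=8,i=0
  #...#|#  b17=1 t=0,i=8
  #....|#  b16=1 t=0,i=14
  .####|#  b15=1 t=0,i=1
  .###.|.  b14=0 t=0,i=11
  .##.#|#  b13=1 t=1,i=2
  .##..|.  b12=0 t=0,i=6
  .#.##|.  b11=0 t=3,i=7
  .#.#.|.  b10=0 t=3,i=19
  .#..#|.  b9=0 t=8,i=23
  .#...|.  b8=0 t=0,i=21
  ..###|.  b7=0 t=0,i=0
  ..##.|.  b6=0 t=1,i=22
  ..#.#|#  b5=1 t=3,i=6
  ..#..|.  b4=0 t=0,i=20
  ...##|#  b3=1 t=0,i=9
  ...#.|.  b2=0 t=0,i=19
  ....#|#  b1=1 t=0,i=18
  .....|#  b0=1 t=0,i=15
  bits 01011011110111111010000000101011 = 1541382187

1541382187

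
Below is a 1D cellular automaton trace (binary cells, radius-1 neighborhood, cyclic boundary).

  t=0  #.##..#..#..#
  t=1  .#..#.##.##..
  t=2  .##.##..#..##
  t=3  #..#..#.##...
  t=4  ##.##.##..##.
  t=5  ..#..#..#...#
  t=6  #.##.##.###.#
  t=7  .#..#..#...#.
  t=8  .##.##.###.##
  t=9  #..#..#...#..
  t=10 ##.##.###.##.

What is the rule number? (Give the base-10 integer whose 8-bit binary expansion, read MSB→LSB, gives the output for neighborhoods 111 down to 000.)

53

  ###|.  b7=0 t=6,i=9
  ##.|.  b6=0 t=0,i=0
  #.#|#  b5=1 t=0,i=1
  #..|#  b4=1 t=0,i=4
  .##|.  b3=0 t=0,i=2
  .#.|#  b2=1 t=0,i=6
  ..#|.  b1=0 t=0,i=5
  ...|#  b0=1 t=1,i=12
  bits 00110101 = 53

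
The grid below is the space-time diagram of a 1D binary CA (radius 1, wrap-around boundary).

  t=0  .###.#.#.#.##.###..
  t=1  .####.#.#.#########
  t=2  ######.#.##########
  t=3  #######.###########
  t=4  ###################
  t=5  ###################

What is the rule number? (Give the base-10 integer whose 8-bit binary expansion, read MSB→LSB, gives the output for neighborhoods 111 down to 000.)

249

  [7] ### => #  t=0,i=2
  [6] ##. => #  t=0,i=3
  [5] #.# => #  t=0,i=4
  [4] #.. => #  t=0,i=17
  [3] .## => #  t=0,i=1
  [2] .#. => .  t=0,i=5
  [1] ..# => .  t=0,i=0
  [0] ... => #  t=0,i=18
  bits 11111001 = 249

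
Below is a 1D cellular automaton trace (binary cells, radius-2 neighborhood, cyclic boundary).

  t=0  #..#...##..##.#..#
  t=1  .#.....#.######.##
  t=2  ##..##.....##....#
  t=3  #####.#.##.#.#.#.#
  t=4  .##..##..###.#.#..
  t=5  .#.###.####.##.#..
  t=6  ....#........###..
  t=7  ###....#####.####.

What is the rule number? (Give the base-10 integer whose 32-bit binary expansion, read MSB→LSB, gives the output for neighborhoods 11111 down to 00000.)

  ##### -> #   bit 31 = 1  t=1,i=11
  ####. -> .   bit 30 = 0  t=1,i=13
  ###.# -> .   bit 29 = 0  t=1,i=14
  ###.. -> #   bit 28 = 1  t=2,i=1
  ##.## -> .   bit 27 = 0  t=1,i=15
  ##.#. -> #   bit 26 = 1  t=0,i=13
  ##..# -> #   bit 25 = 1  t=0,i=1
  ##... -> #   bit 24 = 1  t=2,i=6
  #.### -> .   bit 23 = 0  t=1,i=9
  #.##. -> .   bit 22 = 0  t=1,i=16
  #.#.# -> #   bit 21 = 1  t=3,i=6
  #.#.. -> #   bit 20 = 1  t=0,i=14
  #..## -> #   bit 19 = 1  t=0,i=10
  #..#. -> .   bit 18 = 0  t=0,i=2
  #...# -> .   bit 17 = 0  t=0,i=5
  #.... -> .   bit 16 = 0  t=1,i=3
  .#### -> .   bit 15 = 0  t=1,i=10
  .###. -> #   bit 14 = 1  t=2,i=0
  .##.# -> #   bit 13 = 1  t=0,i=12
  .##.. -> .   bit 12 = 0  t=0,i=0
  .#.## -> .   bit 11 = 0  t=1,i=8
  .#.#. -> .   bit 10 = 0  t=3,i=12
  .#..# -> .   bit 9 = 0  t=0,i=15
  .#... -> .   bit 8 = 0  t=0,i=4
  ..### -> #   bit 7 = 1  t=2,i=17
  ..##. -> #   bit 6 = 1  t=0,i=7
  ..#.# -> .   bit 5 = 0  t=1,i=7
  ..#.. -> .   bit 4 = 0  t=0,i=3
  ...## -> .   bit 3 = 0  t=0,i=6
  ...#. -> .   bit 2 = 0  t=1,i=6
  ....# -> #   bit 1 = 1  t=1,i=5
  ..... -> #   bit 0 = 1  t=1,i=4
  bits 10010111001110000110000011000011 = 2537054403

2537054403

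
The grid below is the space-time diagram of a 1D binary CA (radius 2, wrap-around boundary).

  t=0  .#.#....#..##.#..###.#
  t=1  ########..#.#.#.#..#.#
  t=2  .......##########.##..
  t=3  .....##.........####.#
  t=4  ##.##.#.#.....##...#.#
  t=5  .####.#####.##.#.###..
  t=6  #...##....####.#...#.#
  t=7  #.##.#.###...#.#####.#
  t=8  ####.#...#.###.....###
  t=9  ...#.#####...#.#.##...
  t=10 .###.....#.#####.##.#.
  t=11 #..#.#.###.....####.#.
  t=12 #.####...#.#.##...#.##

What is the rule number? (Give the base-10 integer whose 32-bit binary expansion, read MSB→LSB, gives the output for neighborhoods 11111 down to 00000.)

  nb #####: next=.  (t=1,i=1, bit31=0)
  nb ####.: next=.  (t=1,i=6, bit30=0)
  nb ###.#: next=#  (t=0,i=19, bit29=1)
  nb ###..: next=#  (t=1,i=7, bit28=1)
  nb ##.##: next=#  (t=2,i=17, bit27=1)
  nb ##.#.: next=.  (t=0,i=13, bit26=0)
  nb ##..#: next=#  (t=1,i=8, bit25=1)
  nb ##...: next=.  (t=2,i=20, bit24=0)
  nb #.###: next=.  (t=1,i=21, bit23=0)
  nb #.##.: next=#  (t=2,i=18, bit22=1)
  nb #.#.#: next=#  (t=0,i=1, bit21=1)
  nb #.#..: next=#  (t=0,i=3, bit20=1)
  nb #..##: next=#  (t=0,i=10, bit19=1)
  nb #..#.: next=#  (t=1,i=9, bit18=1)
  nb #...#: next=#  (t=4,i=17, bit17=1)
  nb #....: next=#  (t=0,i=5, bit16=1)
  nb .####: next=.  (t=1,i=0, bit15=0)
  nb .###.: next=.  (t=0,i=18, bit14=0)
  nb .##.#: next=#  (t=0,i=12, bit13=1)
  nb .##..: next=#  (t=2,i=19, bit12=1)
  nb .#.##: next=.  (t=1,i=20, bit11=0)
  nb .#.#.: next=#  (t=0,i=0, bit10=1)
  nb .#..#: next=.  (t=0,i=9, bit9=0)
  nb .#...: next=#  (t=0,i=4, bit8=1)
  nb ..###: next=.  (t=0,i=17, bit7=0)
  nb ..##.: next=.  (t=0,i=11, bit6=0)
  nb ..#.#: next=#  (t=1,i=10, bit5=1)
  nb ..#..: next=.  (t=0,i=8, bit4=0)
  nb ...##: next=#  (t=2,i=6, bit3=1)
  nb ...#.: next=#  (t=0,i=7, bit2=1)
  nb ....#: next=#  (t=0,i=6, bit1=1)
  nb .....: next=.  (t=2,i=0, bit0=0)
  bits 00111010011111110011010100101110 = 981415214

981415214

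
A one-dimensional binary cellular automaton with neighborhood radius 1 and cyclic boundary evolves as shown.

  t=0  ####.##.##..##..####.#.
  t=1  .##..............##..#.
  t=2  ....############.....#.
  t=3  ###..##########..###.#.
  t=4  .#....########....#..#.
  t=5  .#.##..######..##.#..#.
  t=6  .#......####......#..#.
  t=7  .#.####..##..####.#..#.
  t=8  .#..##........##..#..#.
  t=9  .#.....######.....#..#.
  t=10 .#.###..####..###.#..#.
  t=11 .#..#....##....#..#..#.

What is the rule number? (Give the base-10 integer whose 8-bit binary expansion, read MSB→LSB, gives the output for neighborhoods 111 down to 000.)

  ###|#  b7=1 t=0,i=1
  ##.|.  b6=0 t=0,i=3
  #.#|.  b5=0 t=0,i=4
  #..|.  b4=0 t=0,i=10
  .##|.  b3=0 t=0,i=0
  .#.|#  b2=1 t=0,i=21
  ..#|.  b1=0 t=0,i=11
  ...|#  b0=1 t=1,i=4
  bits 10000101 = 133

133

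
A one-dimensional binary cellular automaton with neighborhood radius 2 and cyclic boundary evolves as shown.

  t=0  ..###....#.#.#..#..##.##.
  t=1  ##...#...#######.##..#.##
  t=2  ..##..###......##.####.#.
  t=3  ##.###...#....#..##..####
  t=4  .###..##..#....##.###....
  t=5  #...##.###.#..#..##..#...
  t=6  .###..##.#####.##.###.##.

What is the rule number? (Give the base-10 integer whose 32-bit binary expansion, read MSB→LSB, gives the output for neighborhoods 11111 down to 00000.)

800986920

  ##### -> .   bit 31 = 0  t=1,i=11
  ####. -> .   bit 30 = 0  t=1,i=0
  ###.# -> #   bit 29 = 1  t=1,i=15
  ###.. -> .   bit 28 = 0  t=0,i=4
  ##.## -> #   bit 27 = 1  t=0,i=21
  ##.#. -> #   bit 26 = 1  t=2,i=22
  ##..# -> #   bit 25 = 1  t=1,i=19
  ##... -> #   bit 24 = 1  t=0,i=5
  #.### -> #   bit 23 = 1  t=1,i=23
  #.##. -> .   bit 22 = 0  t=0,i=22
  #.#.# -> #   bit 21 = 1  t=0,i=11
  #.#.. -> #   bit 20 = 1  t=0,i=13
  #..## -> #   bit 19 = 1  t=0,i=18
  #..#. -> #   bit 18 = 1  t=0,i=15
  #...# -> #   bit 17 = 1  t=0,i=0
  #.... -> .   bit 16 = 0  t=0,i=6
  .#### -> .   bit 15 = 0  t=1,i=10
  .###. -> .   bit 14 = 0  t=0,i=3
  .##.# -> .   bit 13 = 0  t=0,i=20
  .##.. -> #   bit 12 = 1  t=0,i=23
  .#.## -> .   bit 11 = 0  t=1,i=22
  .#.#. -> #   bit 10 = 1  t=0,i=10
  .#..# -> #   bit 9 = 1  t=0,i=14
  .#... -> #   bit 8 = 1  t=1,i=6
  ..### -> .   bit 7 = 0  t=0,i=2
  ..##. -> .   bit 6 = 0  t=0,i=19
  ..#.# -> #   bit 5 = 1  t=0,i=9
  ..#.. -> .   bit 4 = 0  t=0,i=16
  ...## -> #   bit 3 = 1  t=0,i=1
  ...#. -> .   bit 2 = 0  t=0,i=8
  ....# -> .   bit 1 = 0  t=0,i=7
  ..... -> .   bit 0 = 0  t=2,i=11
  bits 00101111101111100001011100101000 = 800986920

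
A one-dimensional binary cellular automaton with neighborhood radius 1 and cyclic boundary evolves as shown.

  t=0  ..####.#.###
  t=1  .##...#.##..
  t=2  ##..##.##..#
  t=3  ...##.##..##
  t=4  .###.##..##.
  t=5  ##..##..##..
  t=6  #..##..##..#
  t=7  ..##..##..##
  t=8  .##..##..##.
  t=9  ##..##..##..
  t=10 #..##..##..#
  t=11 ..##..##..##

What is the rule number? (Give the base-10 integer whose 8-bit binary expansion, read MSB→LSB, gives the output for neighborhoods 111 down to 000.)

  [7] ### => .  t=0,i=3
  [6] ##. => .  t=0,i=5
  [5] #.# => #  t=0,i=6
  [4] #.. => .  t=0,i=0
  [3] .## => #  t=0,i=2
  [2] .#. => .  t=0,i=7
  [1] ..# => #  t=0,i=1
  [0] ... => #  t=1,i=4
  bits 00101011 = 43

43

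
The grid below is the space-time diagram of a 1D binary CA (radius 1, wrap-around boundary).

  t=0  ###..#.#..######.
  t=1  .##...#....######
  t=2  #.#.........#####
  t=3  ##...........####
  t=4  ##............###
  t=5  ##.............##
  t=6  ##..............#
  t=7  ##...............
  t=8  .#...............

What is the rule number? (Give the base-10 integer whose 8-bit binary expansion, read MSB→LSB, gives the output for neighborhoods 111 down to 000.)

224

  ###|#  b7=1 t=0,i=1
  ##.|#  b6=1 t=0,i=2
  #.#|#  b5=1 t=0,i=6
  #..|.  b4=0 t=0,i=3
  .##|.  b3=0 t=0,i=0
  .#.|.  b2=0 t=0,i=5
  ..#|.  b1=0 t=0,i=4
  ...|.  b0=0 t=1,i=4
  bits 11100000 = 224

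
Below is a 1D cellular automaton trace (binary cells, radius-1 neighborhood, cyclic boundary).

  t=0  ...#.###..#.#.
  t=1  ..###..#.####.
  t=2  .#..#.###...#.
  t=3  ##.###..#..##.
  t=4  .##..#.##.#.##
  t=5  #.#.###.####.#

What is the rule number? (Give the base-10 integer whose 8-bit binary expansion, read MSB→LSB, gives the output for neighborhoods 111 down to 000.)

102

  [7] ### => .  t=0,i=6
  [6] ##. => #  t=0,i=7
  [5] #.# => #  t=0,i=4
  [4] #.. => .  t=0,i=8
  [3] .## => .  t=0,i=5
  [2] .#. => #  t=0,i=3
  [1] ..# => #  t=0,i=2
  [0] ... => .  t=0,i=0
  bits 01100110 = 102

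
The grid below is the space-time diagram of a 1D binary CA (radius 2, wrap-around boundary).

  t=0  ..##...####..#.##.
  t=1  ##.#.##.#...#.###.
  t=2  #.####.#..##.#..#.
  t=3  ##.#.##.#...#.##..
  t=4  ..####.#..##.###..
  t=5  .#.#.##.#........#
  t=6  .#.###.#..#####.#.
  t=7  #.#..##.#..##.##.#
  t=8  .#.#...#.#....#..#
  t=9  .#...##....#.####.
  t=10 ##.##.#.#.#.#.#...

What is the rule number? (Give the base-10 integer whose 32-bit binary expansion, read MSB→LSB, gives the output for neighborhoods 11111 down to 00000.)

  ##### -> #   bit 31 = 1  t=6,i=12
  ####. -> .   bit 30 = 0  t=0,i=9
  ###.# -> #   bit 29 = 1  t=1,i=16
  ###.. -> .   bit 28 = 0  t=0,i=10
  ##.## -> .   bit 27 = 0  t=1,i=17
  ##.#. -> #   bit 26 = 1  t=1,i=2
  ##..# -> .   bit 25 = 0  t=0,i=11
  ##... -> .   bit 24 = 0  t=0,i=4
  #.### -> .   bit 23 = 0  t=1,i=14
  #.##. -> #   bit 22 = 1  t=0,i=15
  #.#.# -> #   bit 21 = 1  t=1,i=3
  #.#.. -> .   bit 20 = 0  t=1,i=8
  #..## -> .   bit 19 = 0  t=2,i=9
  #..#. -> #   bit 18 = 1  t=0,i=12
  #...# -> #   bit 17 = 1  t=0,i=0
  #.... -> #   bit 16 = 1  t=4,i=17
  .#### -> #   bit 15 = 1  t=0,i=8
  .###. -> .   bit 14 = 0  t=1,i=15
  .##.# -> .   bit 13 = 0  t=1,i=1
  .##.. -> #   bit 12 = 1  t=0,i=3
  .#.## -> #   bit 11 = 1  t=0,i=14
  .#.#. -> .   bit 10 = 0  t=2,i=17
  .#..# -> #   bit 9 = 1  t=2,i=8
  .#... -> .   bit 8 = 0  t=1,i=9
  ..### -> .   bit 7 = 0  t=0,i=7
  ..##. -> .   bit 6 = 0  t=0,i=2
  ..#.# -> .   bit 5 = 0  t=0,i=13
  ..#.. -> #   bit 4 = 1  t=8,i=14
  ...## -> #   bit 3 = 1  t=0,i=1
  ...#. -> #   bit 2 = 1  t=1,i=11
  ....# -> .   bit 1 = 0  t=4,i=0
  ..... -> #   bit 0 = 1  t=5,i=11
  bits 10100100011001111001101000011101 = 2758253085

2758253085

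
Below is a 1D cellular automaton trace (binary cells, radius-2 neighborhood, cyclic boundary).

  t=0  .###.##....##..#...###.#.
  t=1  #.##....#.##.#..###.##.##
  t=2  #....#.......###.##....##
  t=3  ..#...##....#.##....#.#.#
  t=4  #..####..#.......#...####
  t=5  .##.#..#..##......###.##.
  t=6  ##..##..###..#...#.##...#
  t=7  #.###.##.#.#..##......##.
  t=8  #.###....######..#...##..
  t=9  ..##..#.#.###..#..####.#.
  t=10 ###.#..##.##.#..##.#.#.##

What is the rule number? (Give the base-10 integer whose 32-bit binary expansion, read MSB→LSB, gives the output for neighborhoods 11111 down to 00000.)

  #####|#  b31=1 t=4,i=23
  ####.|.  b30=0 t=4,i=5
  ###.#|#  b29=1 t=0,i=3
  ###..|.  b28=0 t=2,i=0
  ##.##|.  b27=0 t=0,i=4
  ##.#.|.  b26=0 t=0,i=22
  ##..#|#  b25=1 t=0,i=13
  ##...|.  b24=0 t=0,i=7
  #.###|#  b23=1 t=1,i=23
  #.##.|.  b22=0 t=0,i=5
  #.#.#|#  b21=1 t=3,i=22
  #.#..|#  b20=1 t=0,i=23
  #..##|#  b19=1 t=0,i=0
  #..#.|.  b18=0 t=0,i=14
  #...#|#  b17=1 t=0,i=17
  #....|#  b16=1 t=0,i=8
  .####|#  b15=1 t=4,i=4
  .###.|#  b14=1 t=0,i=2
  .##.#|.  b13=0 t=1,i=11
  .##..|.  b12=0 t=0,i=6
  .#.##|.  b11=0 t=1,i=9
  .#.#.|#  b10=1 t=3,i=21
  .#..#|#  b9=1 t=0,i=24
  .#...|#  b8=1 t=0,i=16
  ..###|.  b7=0 t=0,i=1
  ..##.|#  b6=1 t=0,i=11
  ..#.#|.  b5=0 t=1,i=8
  ..#..|.  b4=0 t=0,i=15
  ...##|#  b3=1 t=0,i=10
  ...#.|.  b2=0 t=1,i=7
  ....#|.  b1=0 t=0,i=9
  .....|.  b0=0 t=2,i=8
  bits 10100010101110111100011101001000 = 2730215240

2730215240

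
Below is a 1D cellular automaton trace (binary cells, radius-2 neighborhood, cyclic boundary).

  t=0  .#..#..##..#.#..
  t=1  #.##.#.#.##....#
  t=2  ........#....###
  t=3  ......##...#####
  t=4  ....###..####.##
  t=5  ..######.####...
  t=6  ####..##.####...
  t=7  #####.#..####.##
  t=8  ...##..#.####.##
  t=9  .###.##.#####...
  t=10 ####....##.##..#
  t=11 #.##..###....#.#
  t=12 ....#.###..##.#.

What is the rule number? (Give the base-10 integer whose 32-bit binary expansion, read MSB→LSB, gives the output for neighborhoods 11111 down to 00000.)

1921436366

  ##### -> .   bit 31 = 0  t=3,i=13
  ####. -> #   bit 30 = 1  t=3,i=14
  ###.# -> #   bit 29 = 1  t=4,i=12
  ###.. -> #   bit 28 = 1  t=2,i=15
  ##.## -> .   bit 27 = 0  t=1,i=1
  ##.#. -> .   bit 26 = 0  t=1,i=4
  ##..# -> #   bit 25 = 1  t=0,i=9
  ##... -> .   bit 24 = 0  t=1,i=11
  #.### -> #   bit 23 = 1  t=5,i=9
  #.##. -> .   bit 22 = 0  t=1,i=2
  #.#.# -> .   bit 21 = 0  t=1,i=5
  #.#.. -> .   bit 20 = 0  t=0,i=13
  #..## -> .   bit 19 = 0  t=0,i=6
  #..#. -> #   bit 18 = 1  t=0,i=3
  #...# -> #   bit 17 = 1  t=0,i=15
  #.... -> .   bit 16 = 0  t=1,i=12
  .#### -> #   bit 15 = 1  t=3,i=12
  .###. -> #   bit 14 = 1  t=2,i=14
  .##.# -> .   bit 13 = 0  t=1,i=0
  .##.. -> .   bit 12 = 0  t=0,i=8
  .#.## -> #   bit 11 = 1  t=1,i=8
  .#.#. -> .   bit 10 = 0  t=0,i=12
  .#..# -> #   bit 9 = 1  t=0,i=2
  .#... -> .   bit 8 = 0  t=0,i=14
  ..### -> #   bit 7 = 1  t=2,i=13
  ..##. -> #   bit 6 = 1  t=0,i=7
  ..#.# -> .   bit 5 = 0  t=0,i=11
  ..#.. -> .   bit 4 = 0  t=0,i=1
  ...## -> #   bit 3 = 1  t=1,i=14
  ...#. -> #   bit 2 = 1  t=0,i=0
  ....# -> #   bit 1 = 1  t=1,i=13
  ..... -> .   bit 0 = 0  t=2,i=2
  bits 01110010100001101100101011001110 = 1921436366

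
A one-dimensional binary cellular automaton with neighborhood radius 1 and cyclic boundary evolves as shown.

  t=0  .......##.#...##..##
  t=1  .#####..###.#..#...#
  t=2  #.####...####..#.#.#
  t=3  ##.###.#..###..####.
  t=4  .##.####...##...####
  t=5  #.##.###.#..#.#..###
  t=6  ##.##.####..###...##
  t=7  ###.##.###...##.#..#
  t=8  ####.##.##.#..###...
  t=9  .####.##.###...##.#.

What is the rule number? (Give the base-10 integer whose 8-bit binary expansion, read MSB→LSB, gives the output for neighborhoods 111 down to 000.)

  nb ###: next=#  (t=1,i=2, bit7=1)
  nb ##.: next=#  (t=0,i=8, bit6=1)
  nb #.#: next=#  (t=0,i=9, bit5=1)
  nb #..: next=.  (t=0,i=0, bit4=0)
  nb .##: next=.  (t=0,i=7, bit3=0)
  nb .#.: next=#  (t=0,i=10, bit2=1)
  nb ..#: next=.  (t=0,i=6, bit1=0)
  nb ...: next=#  (t=0,i=1, bit0=1)
  bits 11100101 = 229

229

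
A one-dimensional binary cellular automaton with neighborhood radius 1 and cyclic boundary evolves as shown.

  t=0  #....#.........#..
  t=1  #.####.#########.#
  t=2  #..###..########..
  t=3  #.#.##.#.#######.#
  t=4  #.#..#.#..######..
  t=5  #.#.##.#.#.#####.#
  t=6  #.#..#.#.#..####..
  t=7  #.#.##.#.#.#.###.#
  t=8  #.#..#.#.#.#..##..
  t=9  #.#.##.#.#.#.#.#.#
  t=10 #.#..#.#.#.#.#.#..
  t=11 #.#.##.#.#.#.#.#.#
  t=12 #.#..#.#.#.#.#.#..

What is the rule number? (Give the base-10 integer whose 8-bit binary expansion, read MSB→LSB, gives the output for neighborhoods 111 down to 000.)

  ###|#  b7=1 t=1,i=3
  ##.|#  b6=1 t=1,i=0
  #.#|.  b5=0 t=1,i=1
  #..|.  b4=0 t=0,i=1
  .##|.  b3=0 t=1,i=2
  .#.|#  b2=1 t=0,i=0
  ..#|#  b1=1 t=0,i=4
  ...|#  b0=1 t=0,i=2
  bits 11000111 = 199

199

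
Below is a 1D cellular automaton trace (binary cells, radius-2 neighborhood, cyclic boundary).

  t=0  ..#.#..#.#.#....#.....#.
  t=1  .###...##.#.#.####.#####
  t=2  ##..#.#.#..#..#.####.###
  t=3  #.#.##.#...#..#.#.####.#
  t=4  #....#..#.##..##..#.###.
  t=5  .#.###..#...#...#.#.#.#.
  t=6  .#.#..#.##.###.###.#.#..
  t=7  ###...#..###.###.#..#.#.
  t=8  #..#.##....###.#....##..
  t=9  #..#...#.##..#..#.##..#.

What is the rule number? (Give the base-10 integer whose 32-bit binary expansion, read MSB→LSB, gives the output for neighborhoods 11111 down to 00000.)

3951043903

  [31] ##### => #  t=1,i=21
  [30] ####. => #  t=1,i=16
  [29] ###.# => #  t=1,i=17
  [28] ###.. => .  t=1,i=3
  [27] ##.## => #  t=1,i=0
  [26] ##.#. => .  t=1,i=9
  [25] ##..# => #  t=2,i=2
  [24] ##... => #  t=1,i=4
  [23] #.### => #  t=1,i=1
  [22] #.##. => .  t=3,i=4
  [21] #.#.# => .  t=0,i=9
  [20] #.#.. => .  t=0,i=4
  [19] #..## => .  t=4,i=13
  [18] #..#. => .  t=0,i=6
  [17] #...# => .  t=0,i=0
  [16] #.... => .  t=0,i=13
  [15] .#### => .  t=1,i=15
  [14] .###. => .  t=1,i=2
  [13] .##.# => #  t=1,i=8
  [12] .##.. => .  t=4,i=11
  [11] .#.## => .  t=1,i=13
  [10] .#.#. => #  t=0,i=3
  [9] .#..# => .  t=0,i=5
  [8] .#... => #  t=0,i=12
  [7] ..### => .  t=7,i=9
  [6] ..##. => .  t=1,i=7
  [5] ..#.# => #  t=0,i=2
  [4] ..#.. => #  t=0,i=16
  [3] ...## => #  t=1,i=6
  [2] ...#. => #  t=0,i=1
  [1] ....# => #  t=0,i=14
  [0] ..... => #  t=0,i=19
  bits 11101011100000000010010100111111 = 3951043903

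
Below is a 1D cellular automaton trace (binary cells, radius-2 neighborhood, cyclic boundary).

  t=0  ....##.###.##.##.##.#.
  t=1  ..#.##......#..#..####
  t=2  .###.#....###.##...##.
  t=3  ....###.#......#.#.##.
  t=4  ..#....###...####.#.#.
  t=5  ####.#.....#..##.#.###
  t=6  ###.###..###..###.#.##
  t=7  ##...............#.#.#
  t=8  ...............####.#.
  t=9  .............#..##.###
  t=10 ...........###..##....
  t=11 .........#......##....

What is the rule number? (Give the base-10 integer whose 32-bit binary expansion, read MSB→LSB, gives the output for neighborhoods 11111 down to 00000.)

  [31] ##### => #  t=5,i=0
  [30] ####. => #  t=1,i=20
  [29] ###.# => .  t=0,i=9
  [28] ###.. => .  t=1,i=21
  [27] ##.## => .  t=0,i=6
  [26] ##.#. => #  t=0,i=19
  [25] ##..# => .  t=1,i=0
  [24] ##... => .  t=1,i=6
  [23] #.### => .  t=0,i=7
  [22] #.##. => .  t=0,i=11
  [21] #.#.# => .  t=3,i=17
  [20] #.#.. => #  t=0,i=20
  [19] #..## => .  t=1,i=17
  [18] #..#. => #  t=1,i=1
  [17] #...# => #  t=2,i=17
  [16] #.... => .  t=0,i=0
  [15] .#### => #  t=1,i=19
  [14] .###. => .  t=0,i=8
  [13] .##.# => #  t=0,i=5
  [12] .##.. => #  t=1,i=5
  [11] .#.## => #  t=1,i=3
  [10] .#.#. => #  t=3,i=16
  [9] .#..# => .  t=1,i=13
  [8] .#... => #  t=0,i=21
  [7] ..### => .  t=1,i=18
  [6] ..##. => #  t=0,i=4
  [5] ..#.# => #  t=1,i=2
  [4] ..#.. => #  t=1,i=12
  [3] ...## => .  t=0,i=3
  [2] ...#. => #  t=1,i=11
  [1] ....# => #  t=0,i=2
  [0] ..... => .  t=0,i=1
  bits 11000100000101101011110101110110 = 3289824630

3289824630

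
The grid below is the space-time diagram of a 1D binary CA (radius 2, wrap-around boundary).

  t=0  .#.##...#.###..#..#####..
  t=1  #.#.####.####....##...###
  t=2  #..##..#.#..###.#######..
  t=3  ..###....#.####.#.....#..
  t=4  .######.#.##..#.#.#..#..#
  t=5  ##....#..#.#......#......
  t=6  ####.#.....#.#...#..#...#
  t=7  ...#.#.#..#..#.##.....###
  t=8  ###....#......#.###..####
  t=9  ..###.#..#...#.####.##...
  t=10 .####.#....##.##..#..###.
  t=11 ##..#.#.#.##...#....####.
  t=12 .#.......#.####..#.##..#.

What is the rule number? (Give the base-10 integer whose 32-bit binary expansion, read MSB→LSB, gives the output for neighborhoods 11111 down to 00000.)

832264396

  [31] ##### => .  t=0,i=20
  [30] ####. => .  t=0,i=21
  [29] ###.# => #  t=1,i=0
  [28] ###.. => #  t=0,i=12
  [27] ##.## => .  t=1,i=8
  [26] ##.#. => .  t=1,i=1
  [25] ##..# => .  t=0,i=13
  [24] ##... => #  t=0,i=5
  [23] #.### => #  t=0,i=10
  [22] #.##. => .  t=0,i=3
  [21] #.#.# => .  t=1,i=2
  [20] #.#.. => #  t=2,i=9
  [19] #..## => #  t=0,i=17
  [18] #..#. => .  t=0,i=14
  [17] #...# => #  t=0,i=6
  [16] #.... => #  t=1,i=14
  [15] .#### => .  t=0,i=19
  [14] .###. => #  t=0,i=11
  [13] .##.# => .  t=10,i=12
  [12] .##.. => #  t=0,i=4
  [11] .#.## => #  t=0,i=2
  [10] .#.#. => .  t=2,i=8
  [9] .#..# => .  t=0,i=16
  [8] .#... => .  t=3,i=17
  [7] ..### => #  t=0,i=18
  [6] ..##. => #  t=1,i=17
  [5] ..#.# => .  t=0,i=1
  [4] ..#.. => .  t=0,i=15
  [3] ...## => #  t=1,i=16
  [2] ...#. => #  t=0,i=0
  [1] ....# => .  t=1,i=15
  [0] ..... => .  t=3,i=19
  bits 00110001100110110101100011001100 = 832264396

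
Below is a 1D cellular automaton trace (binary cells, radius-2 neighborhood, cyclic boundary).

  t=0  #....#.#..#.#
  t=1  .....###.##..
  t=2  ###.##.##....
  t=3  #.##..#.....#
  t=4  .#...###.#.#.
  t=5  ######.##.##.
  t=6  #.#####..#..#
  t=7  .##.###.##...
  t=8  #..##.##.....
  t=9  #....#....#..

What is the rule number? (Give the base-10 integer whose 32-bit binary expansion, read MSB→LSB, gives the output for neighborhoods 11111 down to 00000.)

4237690297

  nb #####: next=#  (t=5,i=2, bit31=1)
  nb ####.: next=#  (t=5,i=4, bit30=1)
  nb ###.#: next=#  (t=1,i=7, bit29=1)
  nb ###..: next=#  (t=6,i=6, bit28=1)
  nb ##.##: next=#  (t=1,i=8, bit27=1)
  nb ##.#.: next=#  (t=4,i=8, bit26=1)
  nb ##..#: next=.  (t=3,i=4, bit25=0)
  nb ##...: next=.  (t=0,i=1, bit24=0)
  nb #.###: next=#  (t=5,i=0, bit23=1)
  nb #.##.: next=.  (t=0,i=12, bit22=0)
  nb #.#.#: next=.  (t=4,i=9, bit21=0)
  nb #.#..: next=#  (t=0,i=7, bit20=1)
  nb #..##: next=.  (t=6,i=11, bit19=0)
  nb #..#.: next=#  (t=0,i=9, bit18=1)
  nb #...#: next=#  (t=4,i=3, bit17=1)
  nb #....: next=.  (t=0,i=2, bit16=0)
  nb .####: next=.  (t=5,i=1, bit15=0)
  nb .###.: next=.  (t=1,i=6, bit14=0)
  nb .##.#: next=.  (t=2,i=5, bit13=0)
  nb .##..: next=.  (t=0,i=0, bit12=0)
  nb .#.##: next=.  (t=0,i=11, bit11=0)
  nb .#.#.: next=#  (t=0,i=6, bit10=1)
  nb .#..#: next=.  (t=0,i=8, bit9=0)
  nb .#...: next=#  (t=3,i=7, bit8=1)
  nb ..###: next=#  (t=1,i=5, bit7=1)
  nb ..##.: next=.  (t=3,i=12, bit6=0)
  nb ..#.#: next=#  (t=0,i=5, bit5=1)
  nb ..#..: next=#  (t=3,i=6, bit4=1)
  nb ...##: next=#  (t=1,i=4, bit3=1)
  nb ...#.: next=.  (t=0,i=4, bit2=0)
  nb ....#: next=.  (t=0,i=3, bit1=0)
  nb .....: next=#  (t=1,i=0, bit0=1)
  bits 11111100100101100000010110111001 = 4237690297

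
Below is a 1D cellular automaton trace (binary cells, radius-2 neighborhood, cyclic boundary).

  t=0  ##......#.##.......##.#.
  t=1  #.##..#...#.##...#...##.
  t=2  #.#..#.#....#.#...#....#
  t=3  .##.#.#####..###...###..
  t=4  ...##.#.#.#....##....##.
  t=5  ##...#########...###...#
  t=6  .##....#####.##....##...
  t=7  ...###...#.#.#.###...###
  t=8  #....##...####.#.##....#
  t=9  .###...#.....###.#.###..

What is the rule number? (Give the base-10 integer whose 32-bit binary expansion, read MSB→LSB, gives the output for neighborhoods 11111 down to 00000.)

3052733698

  [31] ##### => #  t=3,i=8
  [30] ####. => .  t=3,i=9
  [29] ###.# => #  t=6,i=11
  [28] ###.. => #  t=3,i=10
  [27] ##.## => .  t=6,i=12
  [26] ##.#. => #  t=0,i=21
  [25] ##..# => .  t=1,i=4
  [24] ##... => #  t=0,i=2
  [23] #.### => #  t=3,i=6
  [22] #.##. => #  t=0,i=0
  [21] #.#.# => #  t=0,i=22
  [20] #.#.. => #  t=2,i=2
  [19] #..## => .  t=3,i=12
  [18] #..#. => #  t=1,i=5
  [17] #...# => .  t=1,i=8
  [16] #.... => #  t=0,i=3
  [15] .#### => .  t=3,i=7
  [14] .###. => .  t=3,i=14
  [13] .##.# => .  t=0,i=20
  [12] .##.. => .  t=0,i=1
  [11] .#.## => .  t=0,i=9
  [10] .#.#. => #  t=2,i=6
  [9] .#..# => .  t=2,i=3
  [8] .#... => #  t=1,i=7
  [7] ..### => .  t=3,i=13
  [6] ..##. => .  t=0,i=19
  [5] ..#.# => .  t=0,i=8
  [4] ..#.. => .  t=1,i=6
  [3] ...## => .  t=0,i=18
  [2] ...#. => .  t=0,i=7
  [1] ....# => #  t=0,i=6
  [0] ..... => .  t=0,i=4
  bits 10110101111101010000010100000010 = 3052733698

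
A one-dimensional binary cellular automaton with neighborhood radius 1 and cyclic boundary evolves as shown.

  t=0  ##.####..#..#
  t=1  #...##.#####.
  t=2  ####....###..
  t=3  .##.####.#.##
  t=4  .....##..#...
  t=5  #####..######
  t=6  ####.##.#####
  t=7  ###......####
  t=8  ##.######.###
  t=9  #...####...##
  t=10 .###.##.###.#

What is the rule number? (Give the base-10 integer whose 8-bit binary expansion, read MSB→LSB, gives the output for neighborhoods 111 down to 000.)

  ### -> #   bit 7 = 1  t=0,i=0
  ##. -> .   bit 6 = 0  t=0,i=1
  #.# -> .   bit 5 = 0  t=0,i=2
  #.. -> #   bit 4 = 1  t=0,i=7
  .## -> .   bit 3 = 0  t=0,i=3
  .#. -> #   bit 2 = 1  t=0,i=9
  ..# -> #   bit 1 = 1  t=0,i=8
  ... -> #   bit 0 = 1  t=1,i=2
  bits 10010111 = 151

151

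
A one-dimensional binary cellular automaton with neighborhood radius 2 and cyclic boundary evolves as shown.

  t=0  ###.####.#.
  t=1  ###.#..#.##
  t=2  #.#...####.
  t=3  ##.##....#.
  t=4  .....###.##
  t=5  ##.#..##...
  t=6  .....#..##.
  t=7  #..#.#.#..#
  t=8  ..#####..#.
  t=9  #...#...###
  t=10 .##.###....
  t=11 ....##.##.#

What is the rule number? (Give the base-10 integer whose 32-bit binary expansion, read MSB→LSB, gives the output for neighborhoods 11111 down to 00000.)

2712620338

  #####|#  b31=1 t=1,i=0
  ####.|.  b30=0 t=0,i=6
  ###.#|#  b29=1 t=0,i=2
  ###..|.  b28=0 t=8,i=6
  ##.##|.  b27=0 t=0,i=3
  ##.#.|.  b26=0 t=0,i=8
  ##..#|.  b25=0 t=7,i=1
  ##...|#  b24=1 t=3,i=5
  #.###|#  b23=1 t=0,i=0
  #.##.|.  b22=0 t=3,i=0
  #.#.#|#  b21=1 t=0,i=9
  #.#..|.  b20=0 t=1,i=4
  #..##|#  b19=1 t=5,i=5
  #..#.|#  b18=1 t=1,i=6
  #...#|#  b17=1 t=2,i=4
  #....|#  b16=1 t=3,i=6
  .####|.  b15=0 t=0,i=5
  .###.|#  b14=1 t=0,i=1
  .##.#|.  b13=0 t=3,i=1
  .##..|.  b12=0 t=3,i=4
  .#.##|#  b11=1 t=0,i=10
  .#.#.|#  b10=1 t=2,i=1
  .#..#|.  b9=0 t=1,i=5
  .#...|#  b8=1 t=2,i=3
  ..###|.  b7=0 t=2,i=6
  ..##.|.  b6=0 t=5,i=0
  ..#.#|#  b5=1 t=1,i=7
  ..#..|#  b4=1 t=6,i=5
  ...##|.  b3=0 t=2,i=5
  ...#.|.  b2=0 t=3,i=8
  ....#|#  b1=1 t=3,i=7
  .....|.  b0=0 t=4,i=2
  bits 10100001101011110100110100110010 = 2712620338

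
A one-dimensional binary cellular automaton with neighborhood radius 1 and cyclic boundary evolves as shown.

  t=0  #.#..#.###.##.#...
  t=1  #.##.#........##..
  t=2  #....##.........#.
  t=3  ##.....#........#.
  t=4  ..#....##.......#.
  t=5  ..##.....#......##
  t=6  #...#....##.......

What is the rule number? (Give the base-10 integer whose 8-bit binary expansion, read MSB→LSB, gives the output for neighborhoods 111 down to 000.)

20

  nb ###: next=.  (t=0,i=8, bit7=0)
  nb ##.: next=.  (t=0,i=9, bit6=0)
  nb #.#: next=.  (t=0,i=1, bit5=0)
  nb #..: next=#  (t=0,i=3, bit4=1)
  nb .##: next=.  (t=0,i=7, bit3=0)
  nb .#.: next=#  (t=0,i=0, bit2=1)
  nb ..#: next=.  (t=0,i=4, bit1=0)
  nb ...: next=.  (t=0,i=16, bit0=0)
  bits 00010100 = 20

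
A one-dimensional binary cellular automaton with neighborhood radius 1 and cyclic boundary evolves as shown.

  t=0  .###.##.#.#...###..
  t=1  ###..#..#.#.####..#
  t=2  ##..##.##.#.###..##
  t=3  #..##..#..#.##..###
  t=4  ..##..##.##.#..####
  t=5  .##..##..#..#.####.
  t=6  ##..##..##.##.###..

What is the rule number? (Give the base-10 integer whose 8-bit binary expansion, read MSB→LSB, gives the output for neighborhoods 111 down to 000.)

143

  nb ###: next=#  (t=0,i=2, bit7=1)
  nb ##.: next=.  (t=0,i=3, bit6=0)
  nb #.#: next=.  (t=0,i=4, bit5=0)
  nb #..: next=.  (t=0,i=11, bit4=0)
  nb .##: next=#  (t=0,i=1, bit3=1)
  nb .#.: next=#  (t=0,i=8, bit2=1)
  nb ..#: next=#  (t=0,i=0, bit1=1)
  nb ...: next=#  (t=0,i=12, bit0=1)
  bits 10001111 = 143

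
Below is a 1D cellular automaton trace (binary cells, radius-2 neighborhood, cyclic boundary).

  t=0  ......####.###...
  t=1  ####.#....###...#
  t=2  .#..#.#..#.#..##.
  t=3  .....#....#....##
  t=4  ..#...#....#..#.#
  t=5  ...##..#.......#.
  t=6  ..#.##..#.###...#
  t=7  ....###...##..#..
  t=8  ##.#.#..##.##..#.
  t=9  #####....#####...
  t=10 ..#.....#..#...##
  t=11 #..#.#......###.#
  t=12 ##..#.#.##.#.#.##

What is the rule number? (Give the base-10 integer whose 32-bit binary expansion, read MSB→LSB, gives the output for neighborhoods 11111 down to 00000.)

2397205769

  nb #####: next=#  (t=1,i=1, bit31=1)
  nb ####.: next=.  (t=0,i=8, bit30=0)
  nb ###.#: next=.  (t=0,i=9, bit29=0)
  nb ###..: next=.  (t=0,i=13, bit28=0)
  nb ##.##: next=#  (t=0,i=10, bit27=1)
  nb ##.#.: next=#  (t=1,i=4, bit26=1)
  nb ##..#: next=#  (t=2,i=16, bit25=1)
  nb ##...: next=.  (t=0,i=14, bit24=0)
  nb #.###: next=#  (t=0,i=11, bit23=1)
  nb #.##.: next=#  (t=6,i=4, bit22=1)
  nb #.#.#: next=#  (t=8,i=3, bit21=1)
  nb #.#..: next=.  (t=1,i=5, bit20=0)
  nb #..##: next=.  (t=2,i=13, bit19=0)
  nb #..#.: next=.  (t=2,i=0, bit18=0)
  nb #...#: next=#  (t=1,i=14, bit17=1)
  nb #....: next=.  (t=0,i=15, bit16=0)
  nb .####: next=.  (t=0,i=7, bit15=0)
  nb .###.: next=#  (t=0,i=12, bit14=1)
  nb .##.#: next=#  (t=8,i=1, bit13=1)
  nb .##..: next=#  (t=2,i=15, bit12=1)
  nb .#.##: next=.  (t=6,i=3, bit11=0)
  nb .#.#.: next=#  (t=2,i=5, bit10=1)
  nb .#..#: next=.  (t=2,i=2, bit9=0)
  nb .#...: next=#  (t=1,i=6, bit8=1)
  nb ..###: next=.  (t=0,i=6, bit7=0)
  nb ..##.: next=.  (t=2,i=14, bit6=0)
  nb ..#.#: next=.  (t=2,i=4, bit5=0)
  nb ..#..: next=.  (t=2,i=1, bit4=0)
  nb ...##: next=#  (t=0,i=5, bit3=1)
  nb ...#.: next=.  (t=3,i=4, bit2=0)
  nb ....#: next=.  (t=0,i=4, bit1=0)
  nb .....: next=#  (t=0,i=0, bit0=1)
  bits 10001110111000100111010100001001 = 2397205769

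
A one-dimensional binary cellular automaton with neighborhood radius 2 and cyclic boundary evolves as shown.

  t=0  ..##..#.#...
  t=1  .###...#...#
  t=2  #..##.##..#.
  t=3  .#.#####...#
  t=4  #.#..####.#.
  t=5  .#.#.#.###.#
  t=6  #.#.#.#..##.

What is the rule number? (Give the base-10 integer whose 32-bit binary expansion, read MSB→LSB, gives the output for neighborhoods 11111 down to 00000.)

4248846045

  nb #####: next=#  (t=3,i=5, bit31=1)
  nb ####.: next=#  (t=3,i=6, bit30=1)
  nb ###.#: next=#  (t=4,i=8, bit29=1)
  nb ###..: next=#  (t=1,i=3, bit28=1)
  nb ##.##: next=#  (t=2,i=5, bit27=1)
  nb ##.#.: next=#  (t=4,i=9, bit26=1)
  nb ##..#: next=.  (t=0,i=4, bit25=0)
  nb ##...: next=#  (t=1,i=4, bit24=1)
  nb #.###: next=.  (t=1,i=1, bit23=0)
  nb #.##.: next=#  (t=2,i=6, bit22=1)
  nb #.#.#: next=.  (t=3,i=1, bit21=0)
  nb #.#..: next=.  (t=0,i=8, bit20=0)
  nb #..##: next=.  (t=2,i=2, bit19=0)
  nb #..#.: next=.  (t=0,i=5, bit18=0)
  nb #...#: next=.  (t=1,i=5, bit17=0)
  nb #....: next=.  (t=0,i=10, bit16=0)
  nb .####: next=.  (t=3,i=4, bit15=0)
  nb .###.: next=.  (t=1,i=2, bit14=0)
  nb .##.#: next=#  (t=2,i=4, bit13=1)
  nb .##..: next=#  (t=0,i=3, bit12=1)
  nb .#.##: next=#  (t=1,i=0, bit11=1)
  nb .#.#.: next=#  (t=0,i=7, bit10=1)
  nb .#..#: next=#  (t=2,i=1, bit9=1)
  nb .#...: next=.  (t=0,i=9, bit8=0)
  nb ..###: next=#  (t=4,i=5, bit7=1)
  nb ..##.: next=#  (t=0,i=2, bit6=1)
  nb ..#.#: next=.  (t=0,i=6, bit5=0)
  nb ..#..: next=#  (t=1,i=7, bit4=1)
  nb ...##: next=#  (t=0,i=1, bit3=1)
  nb ...#.: next=#  (t=1,i=6, bit2=1)
  nb ....#: next=.  (t=0,i=0, bit1=0)
  nb .....: next=#  (t=0,i=11, bit0=1)
  bits 11111101010000000011111011011101 = 4248846045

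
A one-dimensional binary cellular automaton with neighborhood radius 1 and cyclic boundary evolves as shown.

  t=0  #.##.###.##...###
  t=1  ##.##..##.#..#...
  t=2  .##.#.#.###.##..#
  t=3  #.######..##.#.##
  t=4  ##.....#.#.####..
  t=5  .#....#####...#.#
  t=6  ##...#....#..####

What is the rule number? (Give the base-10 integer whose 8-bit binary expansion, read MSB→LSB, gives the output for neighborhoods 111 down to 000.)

  nb ###: next=.  (t=0,i=6, bit7=0)
  nb ##.: next=#  (t=0,i=0, bit6=1)
  nb #.#: next=#  (t=0,i=1, bit5=1)
  nb #..: next=.  (t=0,i=11, bit4=0)
  nb .##: next=.  (t=0,i=2, bit3=0)
  nb .#.: next=#  (t=1,i=10, bit2=1)
  nb ..#: next=#  (t=0,i=13, bit1=1)
  nb ...: next=.  (t=0,i=12, bit0=0)
  bits 01100110 = 102

102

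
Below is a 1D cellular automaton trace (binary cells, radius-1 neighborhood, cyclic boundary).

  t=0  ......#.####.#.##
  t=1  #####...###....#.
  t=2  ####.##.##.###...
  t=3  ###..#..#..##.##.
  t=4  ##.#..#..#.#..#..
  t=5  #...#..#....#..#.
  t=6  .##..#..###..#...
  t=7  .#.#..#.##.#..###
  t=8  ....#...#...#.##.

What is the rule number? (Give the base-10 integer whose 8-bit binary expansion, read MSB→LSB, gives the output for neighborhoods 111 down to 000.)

  ### -> #   bit 7 = 1  t=0,i=9
  ##. -> .   bit 6 = 0  t=0,i=11
  #.# -> .   bit 5 = 0  t=0,i=7
  #.. -> #   bit 4 = 1  t=0,i=0
  .## -> #   bit 3 = 1  t=0,i=8
  .#. -> .   bit 2 = 0  t=0,i=6
  ..# -> .   bit 1 = 0  t=0,i=5
  ... -> #   bit 0 = 1  t=0,i=1
  bits 10011001 = 153

153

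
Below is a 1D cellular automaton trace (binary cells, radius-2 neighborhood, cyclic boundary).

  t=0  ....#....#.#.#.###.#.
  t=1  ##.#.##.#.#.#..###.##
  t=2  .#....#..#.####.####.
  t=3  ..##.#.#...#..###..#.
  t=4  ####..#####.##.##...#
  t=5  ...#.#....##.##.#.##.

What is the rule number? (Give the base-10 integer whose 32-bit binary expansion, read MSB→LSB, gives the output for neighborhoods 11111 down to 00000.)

  ##### -> .   bit 31 = 0  t=4,i=1
  ####. -> .   bit 30 = 0  t=1,i=0
  ###.# -> #   bit 29 = 1  t=0,i=17
  ###.. -> #   bit 28 = 1  t=2,i=19
  ##.## -> #   bit 27 = 1  t=1,i=18
  ##.#. -> .   bit 26 = 0  t=0,i=18
  ##..# -> .   bit 25 = 0  t=2,i=20
  ##... -> .   bit 24 = 0  t=4,i=17
  #.### -> #   bit 23 = 1  t=0,i=15
  #.##. -> .   bit 22 = 0  t=1,i=5
  #.#.# -> .   bit 21 = 0  t=0,i=11
  #.#.. -> #   bit 20 = 1  t=0,i=19
  #..## -> #   bit 19 = 1  t=1,i=14
  #..#. -> .   bit 18 = 0  t=2,i=0
  #...# -> #   bit 17 = 1  t=3,i=0
  #.... -> #   bit 16 = 1  t=0,i=0
  .#### -> .   bit 15 = 0  t=1,i=20
  .###. -> #   bit 14 = 1  t=0,i=16
  .##.# -> #   bit 13 = 1  t=1,i=6
  .##.. -> #   bit 12 = 1  t=4,i=16
  .#.## -> .   bit 11 = 0  t=0,i=14
  .#.#. -> #   bit 10 = 1  t=0,i=10
  .#..# -> #   bit 9 = 1  t=1,i=13
  .#... -> #   bit 8 = 1  t=0,i=5
  ..### -> .   bit 7 = 0  t=1,i=15
  ..##. -> #   bit 6 = 1  t=3,i=2
  ..#.# -> .   bit 5 = 0  t=0,i=9
  ..#.. -> .   bit 4 = 0  t=0,i=4
  ...## -> #   bit 3 = 1  t=3,i=1
  ...#. -> #   bit 2 = 1  t=0,i=3
  ....# -> .   bit 1 = 0  t=0,i=2
  ..... -> #   bit 0 = 1  t=0,i=1
  bits 00111000100110110111011101001101 = 949712717

949712717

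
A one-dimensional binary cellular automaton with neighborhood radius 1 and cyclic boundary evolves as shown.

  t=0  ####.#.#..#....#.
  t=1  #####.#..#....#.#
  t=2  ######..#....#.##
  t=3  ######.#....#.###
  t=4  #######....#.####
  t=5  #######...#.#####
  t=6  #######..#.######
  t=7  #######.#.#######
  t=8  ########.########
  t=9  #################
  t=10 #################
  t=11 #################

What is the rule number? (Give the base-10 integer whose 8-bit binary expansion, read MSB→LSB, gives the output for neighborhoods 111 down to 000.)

  ### -> #   bit 7 = 1  t=0,i=1
  ##. -> #   bit 6 = 1  t=0,i=3
  #.# -> #   bit 5 = 1  t=0,i=4
  #.. -> .   bit 4 = 0  t=0,i=8
  .## -> #   bit 3 = 1  t=0,i=0
  .#. -> .   bit 2 = 0  t=0,i=5
  ..# -> #   bit 1 = 1  t=0,i=9
  ... -> .   bit 0 = 0  t=0,i=12
  bits 11101010 = 234

234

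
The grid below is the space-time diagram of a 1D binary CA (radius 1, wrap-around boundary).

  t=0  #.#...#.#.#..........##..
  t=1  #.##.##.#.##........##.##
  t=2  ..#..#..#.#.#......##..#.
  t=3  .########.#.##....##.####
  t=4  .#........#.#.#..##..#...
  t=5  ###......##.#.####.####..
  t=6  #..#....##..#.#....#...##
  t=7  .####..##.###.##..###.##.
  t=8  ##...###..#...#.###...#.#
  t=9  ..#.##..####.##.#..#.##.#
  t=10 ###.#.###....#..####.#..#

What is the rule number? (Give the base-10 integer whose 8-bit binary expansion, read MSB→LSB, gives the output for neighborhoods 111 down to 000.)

  nb ###: next=.  (t=1,i=24, bit7=0)
  nb ##.: next=.  (t=0,i=22, bit6=0)
  nb #.#: next=.  (t=0,i=1, bit5=0)
  nb #..: next=#  (t=0,i=3, bit4=1)
  nb .##: next=#  (t=0,i=21, bit3=1)
  nb .#.: next=#  (t=0,i=0, bit2=1)
  nb ..#: next=#  (t=0,i=5, bit1=1)
  nb ...: next=.  (t=0,i=4, bit0=0)
  bits 00011110 = 30

30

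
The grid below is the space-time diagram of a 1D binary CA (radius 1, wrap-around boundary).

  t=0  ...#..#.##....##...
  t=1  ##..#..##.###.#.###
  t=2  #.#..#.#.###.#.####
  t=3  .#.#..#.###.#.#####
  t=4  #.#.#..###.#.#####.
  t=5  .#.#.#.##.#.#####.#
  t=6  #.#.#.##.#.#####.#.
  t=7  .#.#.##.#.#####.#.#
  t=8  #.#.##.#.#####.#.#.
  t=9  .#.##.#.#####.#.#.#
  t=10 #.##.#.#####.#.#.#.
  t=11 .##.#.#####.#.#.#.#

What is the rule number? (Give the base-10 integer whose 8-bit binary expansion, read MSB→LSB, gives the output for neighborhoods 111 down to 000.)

  ###|#  b7=1 t=1,i=0
  ##.|.  b6=0 t=0,i=9
  #.#|#  b5=1 t=0,i=7
  #..|#  b4=1 t=0,i=4
  .##|#  b3=1 t=0,i=8
  .#.|.  b2=0 t=0,i=3
  ..#|.  b1=0 t=0,i=2
  ...|#  b0=1 t=0,i=0
  bits 10111001 = 185

185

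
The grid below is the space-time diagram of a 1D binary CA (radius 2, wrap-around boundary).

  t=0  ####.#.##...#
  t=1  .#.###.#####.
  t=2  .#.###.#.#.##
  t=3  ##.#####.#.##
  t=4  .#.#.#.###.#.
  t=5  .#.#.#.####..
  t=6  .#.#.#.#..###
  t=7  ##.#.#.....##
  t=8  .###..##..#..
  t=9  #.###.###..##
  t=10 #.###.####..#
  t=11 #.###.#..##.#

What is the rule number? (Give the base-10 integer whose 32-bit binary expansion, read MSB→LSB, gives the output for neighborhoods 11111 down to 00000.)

3085136232

  nb #####: next=#  (t=0,i=1, bit31=1)
  nb ####.: next=.  (t=0,i=2, bit30=0)
  nb ###.#: next=#  (t=0,i=3, bit29=1)
  nb ###..: next=#  (t=1,i=11, bit28=1)
  nb ##.##: next=.  (t=1,i=6, bit27=0)
  nb ##.#.: next=#  (t=0,i=4, bit26=1)
  nb ##..#: next=#  (t=1,i=12, bit25=1)
  nb ##...: next=#  (t=0,i=9, bit24=1)
  nb #.###: next=#  (t=1,i=3, bit23=1)
  nb #.##.: next=#  (t=0,i=7, bit22=1)
  nb #.#.#: next=#  (t=0,i=5, bit21=1)
  nb #.#..: next=.  (t=4,i=11, bit20=0)
  nb #..##: next=.  (t=6,i=9, bit19=0)
  nb #..#.: next=.  (t=1,i=0, bit18=0)
  nb #...#: next=#  (t=0,i=10, bit17=1)
  nb #....: next=#  (t=7,i=7, bit16=1)
  nb .####: next=.  (t=0,i=0, bit15=0)
  nb .###.: next=#  (t=1,i=4, bit14=1)
  nb .##.#: next=#  (t=2,i=12, bit13=1)
  nb .##..: next=#  (t=0,i=8, bit12=1)
  nb .#.##: next=.  (t=0,i=6, bit11=0)
  nb .#.#.: next=.  (t=2,i=8, bit10=0)
  nb .#..#: next=.  (t=4,i=12, bit9=0)
  nb .#...: next=#  (t=7,i=6, bit8=1)
  nb ..###: next=.  (t=0,i=12, bit7=0)
  nb ..##.: next=#  (t=8,i=6, bit6=1)
  nb ..#.#: next=#  (t=1,i=1, bit5=1)
  nb ..#..: next=.  (t=8,i=10, bit4=0)
  nb ...##: next=#  (t=0,i=11, bit3=1)
  nb ...#.: next=.  (t=5,i=0, bit2=0)
  nb ....#: next=.  (t=7,i=9, bit1=0)
  nb .....: next=.  (t=7,i=8, bit0=0)
  bits 10110111111000110111000101101000 = 3085136232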